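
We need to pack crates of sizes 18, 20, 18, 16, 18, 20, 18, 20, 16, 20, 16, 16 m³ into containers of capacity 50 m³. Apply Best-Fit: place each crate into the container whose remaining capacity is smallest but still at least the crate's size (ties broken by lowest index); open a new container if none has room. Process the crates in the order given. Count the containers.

Put 18 m³ in container 1; 32 m³ remain.
Put 20 m³ in container 1; 12 m³ remain.
Put 18 m³ in container 2; 32 m³ remain.
Put 16 m³ in container 2; 16 m³ remain.
Put 18 m³ in container 3; 32 m³ remain.
Put 20 m³ in container 3; 12 m³ remain.
Put 18 m³ in container 4; 32 m³ remain.
Put 20 m³ in container 4; 12 m³ remain.
Put 16 m³ in container 2; 0 m³ remain.
Put 20 m³ in container 5; 30 m³ remain.
Put 16 m³ in container 5; 14 m³ remain.
Put 16 m³ in container 6; 34 m³ remain.
Final containers: [18,20] [18,16,16] [18,20] [18,20] [20,16] [16].

6 containers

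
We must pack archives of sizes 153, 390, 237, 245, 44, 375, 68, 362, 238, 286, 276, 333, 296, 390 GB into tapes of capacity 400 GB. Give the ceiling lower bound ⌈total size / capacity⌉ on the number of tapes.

Total size = 153 + 390 + 237 + 245 + 44 + 375 + 68 + 362 + 238 + 286 + 276 + 333 + 296 + 390 = 3693 GB.
⌈3693 / 400⌉ = 10.

10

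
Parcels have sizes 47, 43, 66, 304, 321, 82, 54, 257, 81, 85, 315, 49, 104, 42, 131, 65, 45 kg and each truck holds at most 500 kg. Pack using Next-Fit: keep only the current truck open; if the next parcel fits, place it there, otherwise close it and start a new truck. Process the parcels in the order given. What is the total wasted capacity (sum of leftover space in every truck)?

409

truck 1: place 47 kg, 453 kg left
truck 1: place 43 kg, 410 kg left
truck 1: place 66 kg, 344 kg left
truck 1: place 304 kg, 40 kg left
truck 2: place 321 kg, 179 kg left
truck 2: place 82 kg, 97 kg left
truck 2: place 54 kg, 43 kg left
truck 3: place 257 kg, 243 kg left
truck 3: place 81 kg, 162 kg left
truck 3: place 85 kg, 77 kg left
truck 4: place 315 kg, 185 kg left
truck 4: place 49 kg, 136 kg left
truck 4: place 104 kg, 32 kg left
truck 5: place 42 kg, 458 kg left
truck 5: place 131 kg, 327 kg left
truck 5: place 65 kg, 262 kg left
truck 5: place 45 kg, 217 kg left
5 trucks × 500 kg = 2500 kg; used 2091 kg; unused 409 kg.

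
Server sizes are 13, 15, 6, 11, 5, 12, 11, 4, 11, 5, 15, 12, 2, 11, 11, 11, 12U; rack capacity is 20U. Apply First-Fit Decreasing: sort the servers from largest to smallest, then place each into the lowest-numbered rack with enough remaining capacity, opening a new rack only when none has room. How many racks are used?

12

Sorted descending: 15, 15, 13, 12, 12, 12, 11, 11, 11, 11, 11, 11, 6, 5, 5, 4, 2.
rack 1: place 15U, 5U left
rack 2: place 15U, 5U left
rack 3: place 13U, 7U left
rack 4: place 12U, 8U left
rack 5: place 12U, 8U left
rack 6: place 12U, 8U left
rack 7: place 11U, 9U left
rack 8: place 11U, 9U left
rack 9: place 11U, 9U left
rack 10: place 11U, 9U left
rack 11: place 11U, 9U left
rack 12: place 11U, 9U left
rack 3: place 6U, 1U left
rack 1: place 5U, 0U left
rack 2: place 5U, 0U left
rack 4: place 4U, 4U left
rack 4: place 2U, 2U left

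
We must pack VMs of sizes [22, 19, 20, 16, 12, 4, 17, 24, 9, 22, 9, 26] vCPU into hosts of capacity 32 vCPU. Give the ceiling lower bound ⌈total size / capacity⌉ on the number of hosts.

7

Total size = 22 + 19 + 20 + 16 + 12 + 4 + 17 + 24 + 9 + 22 + 9 + 26 = 200 vCPU.
⌈200 / 32⌉ = 7.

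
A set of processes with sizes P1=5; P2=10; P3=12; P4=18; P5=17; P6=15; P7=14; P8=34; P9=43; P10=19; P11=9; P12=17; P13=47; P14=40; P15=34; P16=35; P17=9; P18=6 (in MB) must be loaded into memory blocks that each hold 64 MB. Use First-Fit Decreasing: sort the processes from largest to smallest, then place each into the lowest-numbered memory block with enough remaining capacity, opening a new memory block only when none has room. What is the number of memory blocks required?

7 memory blocks

Sorted descending: 47, 43, 40, 35, 34, 34, 19, 18, 17, 17, 15, 14, 12, 10, 9, 9, 6, 5.
memory block 1: place 47 MB, 17 MB left
memory block 2: place 43 MB, 21 MB left
memory block 3: place 40 MB, 24 MB left
memory block 4: place 35 MB, 29 MB left
memory block 5: place 34 MB, 30 MB left
memory block 6: place 34 MB, 30 MB left
memory block 2: place 19 MB, 2 MB left
memory block 3: place 18 MB, 6 MB left
memory block 1: place 17 MB, 0 MB left
memory block 4: place 17 MB, 12 MB left
memory block 5: place 15 MB, 15 MB left
memory block 5: place 14 MB, 1 MB left
memory block 4: place 12 MB, 0 MB left
memory block 6: place 10 MB, 20 MB left
memory block 6: place 9 MB, 11 MB left
memory block 6: place 9 MB, 2 MB left
memory block 3: place 6 MB, 0 MB left
memory block 7: place 5 MB, 59 MB left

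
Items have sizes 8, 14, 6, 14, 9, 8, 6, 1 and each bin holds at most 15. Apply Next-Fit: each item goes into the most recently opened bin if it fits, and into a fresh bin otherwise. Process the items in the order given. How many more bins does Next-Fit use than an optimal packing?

1

Next-Fit: [8] [14] [6] [14] [9] [8,6,1] → 6 bins.
Total size 66; any packing needs at least ⌈66/15⌉ = 5 bins.
An optimal packing achieves that bound: [14,1] [14] [9,6] [8,6] [8] → 5 bins.
Excess: 6 − 5 = 1.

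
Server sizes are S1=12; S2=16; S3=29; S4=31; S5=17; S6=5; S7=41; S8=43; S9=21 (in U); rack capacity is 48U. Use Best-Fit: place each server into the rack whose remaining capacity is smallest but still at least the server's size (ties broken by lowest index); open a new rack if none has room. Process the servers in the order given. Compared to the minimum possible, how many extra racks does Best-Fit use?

Best-Fit: [12,16] [29,5] [31,17] [41] [43] [21] → 6 racks.
Total size 215U; any packing needs at least ⌈215/48⌉ = 5 racks.
An optimal packing achieves that bound: [43,5] [41] [31,17] [29,16] [21,12] → 5 racks.
Excess: 6 − 5 = 1.

1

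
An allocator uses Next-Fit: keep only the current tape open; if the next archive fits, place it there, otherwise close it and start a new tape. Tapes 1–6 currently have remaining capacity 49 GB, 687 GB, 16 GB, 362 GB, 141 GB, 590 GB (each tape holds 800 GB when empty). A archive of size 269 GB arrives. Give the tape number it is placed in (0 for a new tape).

Next-Fit only looks at tape 6, which has 590 GB free.
269 GB fits there.

6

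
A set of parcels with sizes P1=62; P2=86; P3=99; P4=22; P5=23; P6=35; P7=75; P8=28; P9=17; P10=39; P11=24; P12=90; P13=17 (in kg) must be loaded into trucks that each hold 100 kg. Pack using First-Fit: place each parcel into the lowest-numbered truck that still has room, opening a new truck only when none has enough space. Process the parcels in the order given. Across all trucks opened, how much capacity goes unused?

P1 (62 kg) → truck 1 (remaining 38 kg)
P2 (86 kg) → truck 2 (remaining 14 kg)
P3 (99 kg) → truck 3 (remaining 1 kg)
P4 (22 kg) → truck 1 (remaining 16 kg)
P5 (23 kg) → truck 4 (remaining 77 kg)
P6 (35 kg) → truck 4 (remaining 42 kg)
P7 (75 kg) → truck 5 (remaining 25 kg)
P8 (28 kg) → truck 4 (remaining 14 kg)
P9 (17 kg) → truck 5 (remaining 8 kg)
P10 (39 kg) → truck 6 (remaining 61 kg)
P11 (24 kg) → truck 6 (remaining 37 kg)
P12 (90 kg) → truck 7 (remaining 10 kg)
P13 (17 kg) → truck 6 (remaining 20 kg)
7 trucks × 100 kg = 700 kg; used 617 kg; unused 83 kg.

83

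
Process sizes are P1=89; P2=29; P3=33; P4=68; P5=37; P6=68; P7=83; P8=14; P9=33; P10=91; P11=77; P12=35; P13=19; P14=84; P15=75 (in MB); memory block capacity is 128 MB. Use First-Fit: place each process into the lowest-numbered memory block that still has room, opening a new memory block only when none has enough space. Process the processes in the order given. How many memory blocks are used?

Put P1 (89 MB) in memory block 1; 39 MB remain.
Put P2 (29 MB) in memory block 1; 10 MB remain.
Put P3 (33 MB) in memory block 2; 95 MB remain.
Put P4 (68 MB) in memory block 2; 27 MB remain.
Put P5 (37 MB) in memory block 3; 91 MB remain.
Put P6 (68 MB) in memory block 3; 23 MB remain.
Put P7 (83 MB) in memory block 4; 45 MB remain.
Put P8 (14 MB) in memory block 2; 13 MB remain.
Put P9 (33 MB) in memory block 4; 12 MB remain.
Put P10 (91 MB) in memory block 5; 37 MB remain.
Put P11 (77 MB) in memory block 6; 51 MB remain.
Put P12 (35 MB) in memory block 5; 2 MB remain.
Put P13 (19 MB) in memory block 3; 4 MB remain.
Put P14 (84 MB) in memory block 7; 44 MB remain.
Put P15 (75 MB) in memory block 8; 53 MB remain.
Final memory blocks: [89,29] [33,68,14] [37,68,19] [83,33] [91,35] [77] [84] [75].

8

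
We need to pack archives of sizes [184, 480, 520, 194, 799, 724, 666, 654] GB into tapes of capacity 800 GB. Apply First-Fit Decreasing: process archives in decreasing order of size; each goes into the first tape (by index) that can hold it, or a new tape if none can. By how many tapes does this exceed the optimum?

0

First-Fit Decreasing: [799] [724] [666] [654] [520,194] [480,184] → 6 tapes.
Total size 4221 GB; any packing needs at least ⌈4221/800⌉ = 6 tapes.
So 6 is already optimal.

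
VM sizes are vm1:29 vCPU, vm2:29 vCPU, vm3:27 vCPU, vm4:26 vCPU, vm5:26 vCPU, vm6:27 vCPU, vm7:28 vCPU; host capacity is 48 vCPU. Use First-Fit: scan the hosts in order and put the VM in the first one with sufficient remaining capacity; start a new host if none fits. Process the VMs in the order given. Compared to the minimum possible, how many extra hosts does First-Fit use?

0

First-Fit: [29] [29] [27] [26] [26] [27] [28] → 7 hosts.
7 VMs exceed 24 vCPU (half the capacity), and no two of those can share a host, so at least 7 hosts are needed.
So 7 is already optimal.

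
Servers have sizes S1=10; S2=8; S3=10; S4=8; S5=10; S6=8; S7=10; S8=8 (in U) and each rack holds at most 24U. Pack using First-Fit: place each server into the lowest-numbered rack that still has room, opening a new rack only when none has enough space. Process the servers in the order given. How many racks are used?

Put S1 (10U) in rack 1; 14U remain.
Put S2 (8U) in rack 1; 6U remain.
Put S3 (10U) in rack 2; 14U remain.
Put S4 (8U) in rack 2; 6U remain.
Put S5 (10U) in rack 3; 14U remain.
Put S6 (8U) in rack 3; 6U remain.
Put S7 (10U) in rack 4; 14U remain.
Put S8 (8U) in rack 4; 6U remain.
Final racks: [10,8] [10,8] [10,8] [10,8].

4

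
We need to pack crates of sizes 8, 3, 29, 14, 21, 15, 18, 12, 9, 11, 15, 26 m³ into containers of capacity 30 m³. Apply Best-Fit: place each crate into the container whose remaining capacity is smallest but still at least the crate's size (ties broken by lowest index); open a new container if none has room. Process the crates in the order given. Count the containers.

8 m³ → container 1 (remaining 22 m³)
3 m³ → container 1 (remaining 19 m³)
29 m³ → container 2 (remaining 1 m³)
14 m³ → container 1 (remaining 5 m³)
21 m³ → container 3 (remaining 9 m³)
15 m³ → container 4 (remaining 15 m³)
18 m³ → container 5 (remaining 12 m³)
12 m³ → container 5 (remaining 0 m³)
9 m³ → container 3 (remaining 0 m³)
11 m³ → container 4 (remaining 4 m³)
15 m³ → container 6 (remaining 15 m³)
26 m³ → container 7 (remaining 4 m³)

7 containers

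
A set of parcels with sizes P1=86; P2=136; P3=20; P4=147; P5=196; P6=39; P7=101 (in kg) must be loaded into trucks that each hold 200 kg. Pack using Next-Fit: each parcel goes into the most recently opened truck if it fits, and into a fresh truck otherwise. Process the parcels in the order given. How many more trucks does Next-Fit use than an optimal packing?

1

Next-Fit: [86] [136,20] [147] [196] [39,101] → 5 trucks.
Total size 725 kg; any packing needs at least ⌈725/200⌉ = 4 trucks.
An optimal packing achieves that bound: [196] [147,39] [136,20] [101,86] → 4 trucks.
Excess: 5 − 4 = 1.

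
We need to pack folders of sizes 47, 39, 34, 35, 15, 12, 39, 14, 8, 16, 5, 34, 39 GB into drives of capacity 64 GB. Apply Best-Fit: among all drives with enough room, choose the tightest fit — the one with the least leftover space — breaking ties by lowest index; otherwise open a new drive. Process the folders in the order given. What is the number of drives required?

7 drives

Put 47 GB in drive 1; 17 GB remain.
Put 39 GB in drive 2; 25 GB remain.
Put 34 GB in drive 3; 30 GB remain.
Put 35 GB in drive 4; 29 GB remain.
Put 15 GB in drive 1; 2 GB remain.
Put 12 GB in drive 2; 13 GB remain.
Put 39 GB in drive 5; 25 GB remain.
Put 14 GB in drive 5; 11 GB remain.
Put 8 GB in drive 5; 3 GB remain.
Put 16 GB in drive 4; 13 GB remain.
Put 5 GB in drive 2; 8 GB remain.
Put 34 GB in drive 6; 30 GB remain.
Put 39 GB in drive 7; 25 GB remain.
Final drives: [47,15] [39,12,5] [34] [35,16] [39,14,8] [34] [39].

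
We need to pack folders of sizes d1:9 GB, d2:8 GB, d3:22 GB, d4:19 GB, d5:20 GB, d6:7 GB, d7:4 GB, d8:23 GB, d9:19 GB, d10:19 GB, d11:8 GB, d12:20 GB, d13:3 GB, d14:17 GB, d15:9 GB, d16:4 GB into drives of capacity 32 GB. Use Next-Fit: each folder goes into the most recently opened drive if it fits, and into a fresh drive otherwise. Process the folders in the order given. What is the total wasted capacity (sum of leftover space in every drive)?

77

Put d1 (9 GB) in drive 1; 23 GB remain.
Put d2 (8 GB) in drive 1; 15 GB remain.
Put d3 (22 GB) in drive 2; 10 GB remain.
Put d4 (19 GB) in drive 3; 13 GB remain.
Put d5 (20 GB) in drive 4; 12 GB remain.
Put d6 (7 GB) in drive 4; 5 GB remain.
Put d7 (4 GB) in drive 4; 1 GB remain.
Put d8 (23 GB) in drive 5; 9 GB remain.
Put d9 (19 GB) in drive 6; 13 GB remain.
Put d10 (19 GB) in drive 7; 13 GB remain.
Put d11 (8 GB) in drive 7; 5 GB remain.
Put d12 (20 GB) in drive 8; 12 GB remain.
Put d13 (3 GB) in drive 8; 9 GB remain.
Put d14 (17 GB) in drive 9; 15 GB remain.
Put d15 (9 GB) in drive 9; 6 GB remain.
Put d16 (4 GB) in drive 9; 2 GB remain.
9 drives × 32 GB = 288 GB; used 211 GB; unused 77 GB.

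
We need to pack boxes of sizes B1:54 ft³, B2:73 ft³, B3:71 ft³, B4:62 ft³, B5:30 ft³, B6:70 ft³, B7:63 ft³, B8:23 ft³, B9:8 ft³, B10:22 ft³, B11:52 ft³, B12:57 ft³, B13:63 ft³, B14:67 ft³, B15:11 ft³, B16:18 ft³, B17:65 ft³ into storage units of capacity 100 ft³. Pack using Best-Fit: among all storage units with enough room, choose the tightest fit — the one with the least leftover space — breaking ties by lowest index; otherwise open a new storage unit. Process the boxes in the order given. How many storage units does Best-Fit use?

B1 (54 ft³) → storage unit 1 (remaining 46 ft³)
B2 (73 ft³) → storage unit 2 (remaining 27 ft³)
B3 (71 ft³) → storage unit 3 (remaining 29 ft³)
B4 (62 ft³) → storage unit 4 (remaining 38 ft³)
B5 (30 ft³) → storage unit 4 (remaining 8 ft³)
B6 (70 ft³) → storage unit 5 (remaining 30 ft³)
B7 (63 ft³) → storage unit 6 (remaining 37 ft³)
B8 (23 ft³) → storage unit 2 (remaining 4 ft³)
B9 (8 ft³) → storage unit 4 (remaining 0 ft³)
B10 (22 ft³) → storage unit 3 (remaining 7 ft³)
B11 (52 ft³) → storage unit 7 (remaining 48 ft³)
B12 (57 ft³) → storage unit 8 (remaining 43 ft³)
B13 (63 ft³) → storage unit 9 (remaining 37 ft³)
B14 (67 ft³) → storage unit 10 (remaining 33 ft³)
B15 (11 ft³) → storage unit 5 (remaining 19 ft³)
B16 (18 ft³) → storage unit 5 (remaining 1 ft³)
B17 (65 ft³) → storage unit 11 (remaining 35 ft³)
Final storage units: [54] [73,23] [71,22] [62,30,8] [70,11,18] [63] [52] [57] [63] [67] [65].

11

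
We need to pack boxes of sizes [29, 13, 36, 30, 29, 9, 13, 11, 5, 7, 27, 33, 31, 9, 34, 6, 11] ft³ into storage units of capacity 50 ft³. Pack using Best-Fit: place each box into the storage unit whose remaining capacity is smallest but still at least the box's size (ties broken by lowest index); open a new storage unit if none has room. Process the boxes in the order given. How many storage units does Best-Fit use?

8 storage units

Put 29 ft³ in storage unit 1; 21 ft³ remain.
Put 13 ft³ in storage unit 1; 8 ft³ remain.
Put 36 ft³ in storage unit 2; 14 ft³ remain.
Put 30 ft³ in storage unit 3; 20 ft³ remain.
Put 29 ft³ in storage unit 4; 21 ft³ remain.
Put 9 ft³ in storage unit 2; 5 ft³ remain.
Put 13 ft³ in storage unit 3; 7 ft³ remain.
Put 11 ft³ in storage unit 4; 10 ft³ remain.
Put 5 ft³ in storage unit 2; 0 ft³ remain.
Put 7 ft³ in storage unit 3; 0 ft³ remain.
Put 27 ft³ in storage unit 5; 23 ft³ remain.
Put 33 ft³ in storage unit 6; 17 ft³ remain.
Put 31 ft³ in storage unit 7; 19 ft³ remain.
Put 9 ft³ in storage unit 4; 1 ft³ remain.
Put 34 ft³ in storage unit 8; 16 ft³ remain.
Put 6 ft³ in storage unit 1; 2 ft³ remain.
Put 11 ft³ in storage unit 8; 5 ft³ remain.
Final storage units: [29,13,6] [36,9,5] [30,13,7] [29,11,9] [27] [33] [31] [34,11].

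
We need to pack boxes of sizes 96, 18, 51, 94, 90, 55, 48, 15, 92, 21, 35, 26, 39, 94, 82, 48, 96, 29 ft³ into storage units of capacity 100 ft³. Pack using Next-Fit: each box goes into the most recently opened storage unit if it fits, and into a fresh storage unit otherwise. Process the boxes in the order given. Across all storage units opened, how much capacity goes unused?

96 ft³ → storage unit 1 (remaining 4 ft³)
18 ft³ → storage unit 2 (remaining 82 ft³)
51 ft³ → storage unit 2 (remaining 31 ft³)
94 ft³ → storage unit 3 (remaining 6 ft³)
90 ft³ → storage unit 4 (remaining 10 ft³)
55 ft³ → storage unit 5 (remaining 45 ft³)
48 ft³ → storage unit 6 (remaining 52 ft³)
15 ft³ → storage unit 6 (remaining 37 ft³)
92 ft³ → storage unit 7 (remaining 8 ft³)
21 ft³ → storage unit 8 (remaining 79 ft³)
35 ft³ → storage unit 8 (remaining 44 ft³)
26 ft³ → storage unit 8 (remaining 18 ft³)
39 ft³ → storage unit 9 (remaining 61 ft³)
94 ft³ → storage unit 10 (remaining 6 ft³)
82 ft³ → storage unit 11 (remaining 18 ft³)
48 ft³ → storage unit 12 (remaining 52 ft³)
96 ft³ → storage unit 13 (remaining 4 ft³)
29 ft³ → storage unit 14 (remaining 71 ft³)
14 storage units × 100 ft³ = 1400 ft³; used 1029 ft³; unused 371 ft³.

371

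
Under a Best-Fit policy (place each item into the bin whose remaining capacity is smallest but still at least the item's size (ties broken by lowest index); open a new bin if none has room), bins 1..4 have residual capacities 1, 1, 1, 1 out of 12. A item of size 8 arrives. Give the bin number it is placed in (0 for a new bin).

0

No bin has ≥ 8 free, so a new bin is opened.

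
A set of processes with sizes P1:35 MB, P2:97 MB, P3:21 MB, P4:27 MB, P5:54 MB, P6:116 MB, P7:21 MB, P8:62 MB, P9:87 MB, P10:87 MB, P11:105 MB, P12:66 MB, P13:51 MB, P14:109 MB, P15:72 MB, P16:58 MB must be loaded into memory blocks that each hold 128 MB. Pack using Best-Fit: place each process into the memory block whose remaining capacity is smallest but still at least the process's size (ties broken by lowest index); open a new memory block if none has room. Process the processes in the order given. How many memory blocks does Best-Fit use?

11 memory blocks

P1 (35 MB) → memory block 1 (remaining 93 MB)
P2 (97 MB) → memory block 2 (remaining 31 MB)
P3 (21 MB) → memory block 2 (remaining 10 MB)
P4 (27 MB) → memory block 1 (remaining 66 MB)
P5 (54 MB) → memory block 1 (remaining 12 MB)
P6 (116 MB) → memory block 3 (remaining 12 MB)
P7 (21 MB) → memory block 4 (remaining 107 MB)
P8 (62 MB) → memory block 4 (remaining 45 MB)
P9 (87 MB) → memory block 5 (remaining 41 MB)
P10 (87 MB) → memory block 6 (remaining 41 MB)
P11 (105 MB) → memory block 7 (remaining 23 MB)
P12 (66 MB) → memory block 8 (remaining 62 MB)
P13 (51 MB) → memory block 8 (remaining 11 MB)
P14 (109 MB) → memory block 9 (remaining 19 MB)
P15 (72 MB) → memory block 10 (remaining 56 MB)
P16 (58 MB) → memory block 11 (remaining 70 MB)
Final memory blocks: [35,27,54] [97,21] [116] [21,62] [87] [87] [105] [66,51] [109] [72] [58].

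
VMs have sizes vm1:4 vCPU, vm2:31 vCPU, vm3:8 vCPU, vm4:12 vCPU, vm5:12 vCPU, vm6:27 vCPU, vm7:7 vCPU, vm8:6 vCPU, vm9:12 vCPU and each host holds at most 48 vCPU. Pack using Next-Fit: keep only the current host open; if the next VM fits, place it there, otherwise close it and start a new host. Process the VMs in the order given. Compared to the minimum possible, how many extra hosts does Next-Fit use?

1

Next-Fit: [4,31,8] [12,12] [27,7,6] [12] → 4 hosts.
Total size 119 vCPU; any packing needs at least ⌈119/48⌉ = 3 hosts.
An optimal packing achieves that bound: [31,12,4] [27,12,8] [12,7,6] → 3 hosts.
Excess: 4 − 3 = 1.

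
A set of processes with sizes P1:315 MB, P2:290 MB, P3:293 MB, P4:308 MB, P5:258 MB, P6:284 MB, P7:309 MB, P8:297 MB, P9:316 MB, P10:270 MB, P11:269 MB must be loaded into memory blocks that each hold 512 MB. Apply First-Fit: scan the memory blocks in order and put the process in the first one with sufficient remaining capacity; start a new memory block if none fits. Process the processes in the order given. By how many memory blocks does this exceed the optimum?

0

First-Fit: [315] [290] [293] [308] [258] [284] [309] [297] [316] [270] [269] → 11 memory blocks.
11 processes exceed 256 MB (half the capacity), and no two of those can share a memory block, so at least 11 memory blocks are needed.
So 11 is already optimal.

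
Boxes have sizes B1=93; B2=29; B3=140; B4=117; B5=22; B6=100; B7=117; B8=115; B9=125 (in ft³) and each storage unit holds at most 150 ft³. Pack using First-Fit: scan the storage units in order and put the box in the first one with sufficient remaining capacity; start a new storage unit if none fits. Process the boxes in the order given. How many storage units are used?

Put B1 (93 ft³) in storage unit 1; 57 ft³ remain.
Put B2 (29 ft³) in storage unit 1; 28 ft³ remain.
Put B3 (140 ft³) in storage unit 2; 10 ft³ remain.
Put B4 (117 ft³) in storage unit 3; 33 ft³ remain.
Put B5 (22 ft³) in storage unit 1; 6 ft³ remain.
Put B6 (100 ft³) in storage unit 4; 50 ft³ remain.
Put B7 (117 ft³) in storage unit 5; 33 ft³ remain.
Put B8 (115 ft³) in storage unit 6; 35 ft³ remain.
Put B9 (125 ft³) in storage unit 7; 25 ft³ remain.
Final storage units: [93,29,22] [140] [117] [100] [117] [115] [125].

7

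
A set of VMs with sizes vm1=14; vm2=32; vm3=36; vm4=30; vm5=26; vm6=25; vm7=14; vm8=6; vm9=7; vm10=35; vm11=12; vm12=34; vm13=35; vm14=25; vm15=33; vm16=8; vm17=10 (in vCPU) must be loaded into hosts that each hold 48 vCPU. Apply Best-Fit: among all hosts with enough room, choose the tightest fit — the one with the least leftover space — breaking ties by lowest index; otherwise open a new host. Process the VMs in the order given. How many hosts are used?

10 hosts

Put vm1 (14 vCPU) in host 1; 34 vCPU remain.
Put vm2 (32 vCPU) in host 1; 2 vCPU remain.
Put vm3 (36 vCPU) in host 2; 12 vCPU remain.
Put vm4 (30 vCPU) in host 3; 18 vCPU remain.
Put vm5 (26 vCPU) in host 4; 22 vCPU remain.
Put vm6 (25 vCPU) in host 5; 23 vCPU remain.
Put vm7 (14 vCPU) in host 3; 4 vCPU remain.
Put vm8 (6 vCPU) in host 2; 6 vCPU remain.
Put vm9 (7 vCPU) in host 4; 15 vCPU remain.
Put vm10 (35 vCPU) in host 6; 13 vCPU remain.
Put vm11 (12 vCPU) in host 6; 1 vCPU remain.
Put vm12 (34 vCPU) in host 7; 14 vCPU remain.
Put vm13 (35 vCPU) in host 8; 13 vCPU remain.
Put vm14 (25 vCPU) in host 9; 23 vCPU remain.
Put vm15 (33 vCPU) in host 10; 15 vCPU remain.
Put vm16 (8 vCPU) in host 8; 5 vCPU remain.
Put vm17 (10 vCPU) in host 7; 4 vCPU remain.
Final hosts: [14,32] [36,6] [30,14] [26,7] [25] [35,12] [34,10] [35,8] [25] [33].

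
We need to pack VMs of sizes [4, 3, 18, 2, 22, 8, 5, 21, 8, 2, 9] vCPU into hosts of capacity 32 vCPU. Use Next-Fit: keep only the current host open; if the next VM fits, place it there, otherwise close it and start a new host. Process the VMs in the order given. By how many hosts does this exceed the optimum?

Next-Fit: [4,3,18,2] [22,8] [5,21] [8,2,9] → 4 hosts.
Total size 102 vCPU; any packing needs at least ⌈102/32⌉ = 4 hosts.
So 4 is already optimal.

0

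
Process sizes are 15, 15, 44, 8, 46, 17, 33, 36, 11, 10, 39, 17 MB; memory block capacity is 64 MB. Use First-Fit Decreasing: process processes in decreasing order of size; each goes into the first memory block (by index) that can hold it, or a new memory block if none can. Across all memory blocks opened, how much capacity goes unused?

29

Sorted descending: 46, 44, 39, 36, 33, 17, 17, 15, 15, 11, 10, 8.
Put 46 MB in memory block 1; 18 MB remain.
Put 44 MB in memory block 2; 20 MB remain.
Put 39 MB in memory block 3; 25 MB remain.
Put 36 MB in memory block 4; 28 MB remain.
Put 33 MB in memory block 5; 31 MB remain.
Put 17 MB in memory block 1; 1 MB remain.
Put 17 MB in memory block 2; 3 MB remain.
Put 15 MB in memory block 3; 10 MB remain.
Put 15 MB in memory block 4; 13 MB remain.
Put 11 MB in memory block 4; 2 MB remain.
Put 10 MB in memory block 3; 0 MB remain.
Put 8 MB in memory block 5; 23 MB remain.
5 memory blocks × 64 MB = 320 MB; used 291 MB; unused 29 MB.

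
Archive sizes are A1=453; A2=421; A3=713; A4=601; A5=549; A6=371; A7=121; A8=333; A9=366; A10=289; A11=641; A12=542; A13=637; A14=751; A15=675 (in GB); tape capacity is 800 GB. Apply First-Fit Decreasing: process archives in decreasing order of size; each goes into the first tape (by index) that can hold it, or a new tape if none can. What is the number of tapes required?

11

Sorted descending: 751, 713, 675, 641, 637, 601, 549, 542, 453, 421, 371, 366, 333, 289, 121.
751 GB → tape 1 (remaining 49 GB)
713 GB → tape 2 (remaining 87 GB)
675 GB → tape 3 (remaining 125 GB)
641 GB → tape 4 (remaining 159 GB)
637 GB → tape 5 (remaining 163 GB)
601 GB → tape 6 (remaining 199 GB)
549 GB → tape 7 (remaining 251 GB)
542 GB → tape 8 (remaining 258 GB)
453 GB → tape 9 (remaining 347 GB)
421 GB → tape 10 (remaining 379 GB)
371 GB → tape 10 (remaining 8 GB)
366 GB → tape 11 (remaining 434 GB)
333 GB → tape 9 (remaining 14 GB)
289 GB → tape 11 (remaining 145 GB)
121 GB → tape 3 (remaining 4 GB)
Final tapes: [751] [713] [675,121] [641] [637] [601] [549] [542] [453,333] [421,371] [366,289].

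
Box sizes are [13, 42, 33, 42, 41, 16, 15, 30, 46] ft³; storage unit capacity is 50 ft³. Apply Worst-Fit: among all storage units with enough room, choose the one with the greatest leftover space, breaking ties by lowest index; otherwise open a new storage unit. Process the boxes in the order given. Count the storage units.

13 ft³ → storage unit 1 (remaining 37 ft³)
42 ft³ → storage unit 2 (remaining 8 ft³)
33 ft³ → storage unit 1 (remaining 4 ft³)
42 ft³ → storage unit 3 (remaining 8 ft³)
41 ft³ → storage unit 4 (remaining 9 ft³)
16 ft³ → storage unit 5 (remaining 34 ft³)
15 ft³ → storage unit 5 (remaining 19 ft³)
30 ft³ → storage unit 6 (remaining 20 ft³)
46 ft³ → storage unit 7 (remaining 4 ft³)
Final storage units: [13,33] [42] [42] [41] [16,15] [30] [46].

7 storage units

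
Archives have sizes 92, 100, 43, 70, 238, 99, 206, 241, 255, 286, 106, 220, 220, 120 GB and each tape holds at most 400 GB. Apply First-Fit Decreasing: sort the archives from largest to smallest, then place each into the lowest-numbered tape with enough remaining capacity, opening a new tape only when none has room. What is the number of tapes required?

7 tapes

Sorted descending: 286, 255, 241, 238, 220, 220, 206, 120, 106, 100, 99, 92, 70, 43.
286 GB → tape 1 (remaining 114 GB)
255 GB → tape 2 (remaining 145 GB)
241 GB → tape 3 (remaining 159 GB)
238 GB → tape 4 (remaining 162 GB)
220 GB → tape 5 (remaining 180 GB)
220 GB → tape 6 (remaining 180 GB)
206 GB → tape 7 (remaining 194 GB)
120 GB → tape 2 (remaining 25 GB)
106 GB → tape 1 (remaining 8 GB)
100 GB → tape 3 (remaining 59 GB)
99 GB → tape 4 (remaining 63 GB)
92 GB → tape 5 (remaining 88 GB)
70 GB → tape 5 (remaining 18 GB)
43 GB → tape 3 (remaining 16 GB)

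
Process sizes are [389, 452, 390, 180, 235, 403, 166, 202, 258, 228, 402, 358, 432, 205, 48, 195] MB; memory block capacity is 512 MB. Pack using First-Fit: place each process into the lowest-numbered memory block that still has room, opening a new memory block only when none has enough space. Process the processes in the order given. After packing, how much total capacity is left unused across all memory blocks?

1089

memory block 1: place 389 MB, 123 MB left
memory block 2: place 452 MB, 60 MB left
memory block 3: place 390 MB, 122 MB left
memory block 4: place 180 MB, 332 MB left
memory block 4: place 235 MB, 97 MB left
memory block 5: place 403 MB, 109 MB left
memory block 6: place 166 MB, 346 MB left
memory block 6: place 202 MB, 144 MB left
memory block 7: place 258 MB, 254 MB left
memory block 7: place 228 MB, 26 MB left
memory block 8: place 402 MB, 110 MB left
memory block 9: place 358 MB, 154 MB left
memory block 10: place 432 MB, 80 MB left
memory block 11: place 205 MB, 307 MB left
memory block 1: place 48 MB, 75 MB left
memory block 11: place 195 MB, 112 MB left
11 memory blocks × 512 MB = 5632 MB; used 4543 MB; unused 1089 MB.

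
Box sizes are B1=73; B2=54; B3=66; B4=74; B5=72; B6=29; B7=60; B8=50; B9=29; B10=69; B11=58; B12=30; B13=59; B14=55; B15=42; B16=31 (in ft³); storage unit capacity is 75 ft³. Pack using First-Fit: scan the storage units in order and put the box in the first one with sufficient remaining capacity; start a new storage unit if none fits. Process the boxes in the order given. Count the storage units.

Put B1 (73 ft³) in storage unit 1; 2 ft³ remain.
Put B2 (54 ft³) in storage unit 2; 21 ft³ remain.
Put B3 (66 ft³) in storage unit 3; 9 ft³ remain.
Put B4 (74 ft³) in storage unit 4; 1 ft³ remain.
Put B5 (72 ft³) in storage unit 5; 3 ft³ remain.
Put B6 (29 ft³) in storage unit 6; 46 ft³ remain.
Put B7 (60 ft³) in storage unit 7; 15 ft³ remain.
Put B8 (50 ft³) in storage unit 8; 25 ft³ remain.
Put B9 (29 ft³) in storage unit 6; 17 ft³ remain.
Put B10 (69 ft³) in storage unit 9; 6 ft³ remain.
Put B11 (58 ft³) in storage unit 10; 17 ft³ remain.
Put B12 (30 ft³) in storage unit 11; 45 ft³ remain.
Put B13 (59 ft³) in storage unit 12; 16 ft³ remain.
Put B14 (55 ft³) in storage unit 13; 20 ft³ remain.
Put B15 (42 ft³) in storage unit 11; 3 ft³ remain.
Put B16 (31 ft³) in storage unit 14; 44 ft³ remain.
Final storage units: [73] [54] [66] [74] [72] [29,29] [60] [50] [69] [58] [30,42] [59] [55] [31].

14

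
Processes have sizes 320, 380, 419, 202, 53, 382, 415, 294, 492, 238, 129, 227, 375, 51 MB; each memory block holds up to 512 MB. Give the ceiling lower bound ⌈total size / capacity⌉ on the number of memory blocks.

Total size = 320 + 380 + 419 + 202 + 53 + 382 + 415 + 294 + 492 + 238 + 129 + 227 + 375 + 51 = 3977 MB.
⌈3977 / 512⌉ = 8.

8 memory blocks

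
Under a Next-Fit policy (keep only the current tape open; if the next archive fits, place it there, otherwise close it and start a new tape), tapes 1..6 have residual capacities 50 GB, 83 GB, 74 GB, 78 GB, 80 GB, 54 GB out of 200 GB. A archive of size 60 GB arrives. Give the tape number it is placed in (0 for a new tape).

Next-Fit only looks at tape 6, which has 54 GB free.
60 GB does not fit, so a new tape is opened.

0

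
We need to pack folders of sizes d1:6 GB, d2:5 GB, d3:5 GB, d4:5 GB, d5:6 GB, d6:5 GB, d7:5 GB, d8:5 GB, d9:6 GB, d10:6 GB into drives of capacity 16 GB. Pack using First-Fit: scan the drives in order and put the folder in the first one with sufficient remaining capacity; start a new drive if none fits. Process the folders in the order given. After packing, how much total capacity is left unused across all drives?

drive 1: place d1 (6 GB), 10 GB left
drive 1: place d2 (5 GB), 5 GB left
drive 1: place d3 (5 GB), 0 GB left
drive 2: place d4 (5 GB), 11 GB left
drive 2: place d5 (6 GB), 5 GB left
drive 2: place d6 (5 GB), 0 GB left
drive 3: place d7 (5 GB), 11 GB left
drive 3: place d8 (5 GB), 6 GB left
drive 3: place d9 (6 GB), 0 GB left
drive 4: place d10 (6 GB), 10 GB left
4 drives × 16 GB = 64 GB; used 54 GB; unused 10 GB.

10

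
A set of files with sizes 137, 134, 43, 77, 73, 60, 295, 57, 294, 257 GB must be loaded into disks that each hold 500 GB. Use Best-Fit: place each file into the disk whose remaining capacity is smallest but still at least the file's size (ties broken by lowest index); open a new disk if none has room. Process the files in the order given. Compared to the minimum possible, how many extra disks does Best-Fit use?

Best-Fit: [137,134,43,77,73] [60,295,57] [294] [257] → 4 disks.
Total size 1427 GB; any packing needs at least ⌈1427/500⌉ = 3 disks.
An optimal packing achieves that bound: [295,137,60] [294,134,57] [257,77,73,43] → 3 disks.
Excess: 4 − 3 = 1.

1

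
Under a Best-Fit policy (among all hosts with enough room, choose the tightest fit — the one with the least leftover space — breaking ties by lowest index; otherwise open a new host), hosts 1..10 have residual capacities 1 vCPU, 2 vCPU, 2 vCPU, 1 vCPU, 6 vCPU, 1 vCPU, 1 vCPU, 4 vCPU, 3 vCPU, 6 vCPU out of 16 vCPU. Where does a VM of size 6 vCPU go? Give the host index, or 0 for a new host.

Hosts with room: host 5 (6 vCPU), host 10 (6 vCPU).
Tightest fit is host 5 with 6 vCPU free.

5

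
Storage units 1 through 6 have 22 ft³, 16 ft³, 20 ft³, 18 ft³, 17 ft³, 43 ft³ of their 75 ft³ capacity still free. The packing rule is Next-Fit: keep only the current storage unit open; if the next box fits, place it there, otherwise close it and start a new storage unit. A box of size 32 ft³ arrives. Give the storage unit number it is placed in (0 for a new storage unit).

6

Next-Fit only looks at storage unit 6, which has 43 ft³ free.
32 ft³ fits there.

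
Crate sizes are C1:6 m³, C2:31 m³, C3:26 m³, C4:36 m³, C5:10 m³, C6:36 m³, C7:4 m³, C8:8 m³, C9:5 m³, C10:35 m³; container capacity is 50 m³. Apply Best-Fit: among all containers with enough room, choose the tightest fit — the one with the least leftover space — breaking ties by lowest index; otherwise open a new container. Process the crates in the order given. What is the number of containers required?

5 containers

container 1: place C1 (6 m³), 44 m³ left
container 1: place C2 (31 m³), 13 m³ left
container 2: place C3 (26 m³), 24 m³ left
container 3: place C4 (36 m³), 14 m³ left
container 1: place C5 (10 m³), 3 m³ left
container 4: place C6 (36 m³), 14 m³ left
container 3: place C7 (4 m³), 10 m³ left
container 3: place C8 (8 m³), 2 m³ left
container 4: place C9 (5 m³), 9 m³ left
container 5: place C10 (35 m³), 15 m³ left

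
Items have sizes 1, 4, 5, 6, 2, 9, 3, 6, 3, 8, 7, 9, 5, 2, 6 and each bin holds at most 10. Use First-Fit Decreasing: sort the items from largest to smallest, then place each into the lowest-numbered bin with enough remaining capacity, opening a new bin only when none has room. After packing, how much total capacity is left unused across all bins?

Sorted descending: 9, 9, 8, 7, 6, 6, 6, 5, 5, 4, 3, 3, 2, 2, 1.
Put 9 in bin 1; 1 remain.
Put 9 in bin 2; 1 remain.
Put 8 in bin 3; 2 remain.
Put 7 in bin 4; 3 remain.
Put 6 in bin 5; 4 remain.
Put 6 in bin 6; 4 remain.
Put 6 in bin 7; 4 remain.
Put 5 in bin 8; 5 remain.
Put 5 in bin 8; 0 remain.
Put 4 in bin 5; 0 remain.
Put 3 in bin 4; 0 remain.
Put 3 in bin 6; 1 remain.
Put 2 in bin 3; 0 remain.
Put 2 in bin 7; 2 remain.
Put 1 in bin 1; 0 remain.
8 bins × 10 = 80; used 76; unused 4.

4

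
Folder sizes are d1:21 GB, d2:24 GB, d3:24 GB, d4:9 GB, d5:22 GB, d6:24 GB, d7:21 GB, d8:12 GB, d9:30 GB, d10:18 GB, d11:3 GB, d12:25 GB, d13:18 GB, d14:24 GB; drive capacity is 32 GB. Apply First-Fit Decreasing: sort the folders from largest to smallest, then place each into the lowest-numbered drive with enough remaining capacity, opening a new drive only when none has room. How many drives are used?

Sorted descending: 30, 25, 24, 24, 24, 24, 22, 21, 21, 18, 18, 12, 9, 3.
drive 1: place 30 GB, 2 GB left
drive 2: place 25 GB, 7 GB left
drive 3: place 24 GB, 8 GB left
drive 4: place 24 GB, 8 GB left
drive 5: place 24 GB, 8 GB left
drive 6: place 24 GB, 8 GB left
drive 7: place 22 GB, 10 GB left
drive 8: place 21 GB, 11 GB left
drive 9: place 21 GB, 11 GB left
drive 10: place 18 GB, 14 GB left
drive 11: place 18 GB, 14 GB left
drive 10: place 12 GB, 2 GB left
drive 7: place 9 GB, 1 GB left
drive 2: place 3 GB, 4 GB left

11 drives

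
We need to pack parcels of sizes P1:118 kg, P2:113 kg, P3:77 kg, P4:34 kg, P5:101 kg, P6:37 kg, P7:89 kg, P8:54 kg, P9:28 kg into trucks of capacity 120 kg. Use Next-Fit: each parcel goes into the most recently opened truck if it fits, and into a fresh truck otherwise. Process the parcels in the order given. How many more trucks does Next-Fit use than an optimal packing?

1

Next-Fit: [118] [113] [77,34] [101] [37] [89] [54,28] → 7 trucks.
Total size 651 kg; any packing needs at least ⌈651/120⌉ = 6 trucks.
An optimal packing achieves that bound: [118] [113] [101] [89,28] [77,37] [54,34] → 6 trucks.
Excess: 7 − 6 = 1.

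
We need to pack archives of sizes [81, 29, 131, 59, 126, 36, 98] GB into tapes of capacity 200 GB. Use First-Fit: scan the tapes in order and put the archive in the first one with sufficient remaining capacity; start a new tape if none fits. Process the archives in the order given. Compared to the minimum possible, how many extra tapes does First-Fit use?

First-Fit: [81,29,59] [131,36] [126] [98] → 4 tapes.
Total size 560 GB; any packing needs at least ⌈560/200⌉ = 3 tapes.
An optimal packing achieves that bound: [131,59] [126,36,29] [98,81] → 3 tapes.
Excess: 4 − 3 = 1.

1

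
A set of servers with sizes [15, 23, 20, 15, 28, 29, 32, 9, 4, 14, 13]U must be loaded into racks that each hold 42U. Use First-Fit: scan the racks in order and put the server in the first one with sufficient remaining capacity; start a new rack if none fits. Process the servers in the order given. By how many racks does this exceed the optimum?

1

First-Fit: [15,23,4] [20,15] [28,9] [29,13] [32] [14] → 6 racks.
Total size 202U; any packing needs at least ⌈202/42⌉ = 5 racks.
An optimal packing achieves that bound: [32,9] [29,13] [28,14] [23,15,4] [20,15] → 5 racks.
Excess: 6 − 5 = 1.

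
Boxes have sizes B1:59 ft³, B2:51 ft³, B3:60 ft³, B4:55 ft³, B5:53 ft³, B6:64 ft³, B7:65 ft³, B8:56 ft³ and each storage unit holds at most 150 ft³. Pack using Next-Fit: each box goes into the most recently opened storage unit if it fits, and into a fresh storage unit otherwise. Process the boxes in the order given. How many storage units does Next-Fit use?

4 storage units

Put B1 (59 ft³) in storage unit 1; 91 ft³ remain.
Put B2 (51 ft³) in storage unit 1; 40 ft³ remain.
Put B3 (60 ft³) in storage unit 2; 90 ft³ remain.
Put B4 (55 ft³) in storage unit 2; 35 ft³ remain.
Put B5 (53 ft³) in storage unit 3; 97 ft³ remain.
Put B6 (64 ft³) in storage unit 3; 33 ft³ remain.
Put B7 (65 ft³) in storage unit 4; 85 ft³ remain.
Put B8 (56 ft³) in storage unit 4; 29 ft³ remain.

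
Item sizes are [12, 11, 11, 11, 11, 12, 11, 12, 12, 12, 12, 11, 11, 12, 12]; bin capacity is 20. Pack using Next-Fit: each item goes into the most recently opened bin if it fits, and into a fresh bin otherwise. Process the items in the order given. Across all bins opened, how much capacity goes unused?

Put 12 in bin 1; 8 remain.
Put 11 in bin 2; 9 remain.
Put 11 in bin 3; 9 remain.
Put 11 in bin 4; 9 remain.
Put 11 in bin 5; 9 remain.
Put 12 in bin 6; 8 remain.
Put 11 in bin 7; 9 remain.
Put 12 in bin 8; 8 remain.
Put 12 in bin 9; 8 remain.
Put 12 in bin 10; 8 remain.
Put 12 in bin 11; 8 remain.
Put 11 in bin 12; 9 remain.
Put 11 in bin 13; 9 remain.
Put 12 in bin 14; 8 remain.
Put 12 in bin 15; 8 remain.
15 bins × 20 = 300; used 173; unused 127.

127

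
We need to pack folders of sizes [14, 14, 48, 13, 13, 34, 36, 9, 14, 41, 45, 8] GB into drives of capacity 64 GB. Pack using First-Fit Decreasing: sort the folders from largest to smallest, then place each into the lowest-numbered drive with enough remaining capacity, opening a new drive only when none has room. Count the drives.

Sorted descending: 48, 45, 41, 36, 34, 14, 14, 14, 13, 13, 9, 8.
48 GB → drive 1 (remaining 16 GB)
45 GB → drive 2 (remaining 19 GB)
41 GB → drive 3 (remaining 23 GB)
36 GB → drive 4 (remaining 28 GB)
34 GB → drive 5 (remaining 30 GB)
14 GB → drive 1 (remaining 2 GB)
14 GB → drive 2 (remaining 5 GB)
14 GB → drive 3 (remaining 9 GB)
13 GB → drive 4 (remaining 15 GB)
13 GB → drive 4 (remaining 2 GB)
9 GB → drive 3 (remaining 0 GB)
8 GB → drive 5 (remaining 22 GB)
Final drives: [48,14] [45,14] [41,14,9] [36,13,13] [34,8].

5 drives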